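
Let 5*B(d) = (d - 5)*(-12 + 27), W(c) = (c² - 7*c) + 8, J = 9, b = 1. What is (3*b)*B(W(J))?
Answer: 189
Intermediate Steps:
W(c) = 8 + c² - 7*c
B(d) = -15 + 3*d (B(d) = ((d - 5)*(-12 + 27))/5 = ((-5 + d)*15)/5 = (-75 + 15*d)/5 = -15 + 3*d)
(3*b)*B(W(J)) = (3*1)*(-15 + 3*(8 + 9² - 7*9)) = 3*(-15 + 3*(8 + 81 - 63)) = 3*(-15 + 3*26) = 3*(-15 + 78) = 3*63 = 189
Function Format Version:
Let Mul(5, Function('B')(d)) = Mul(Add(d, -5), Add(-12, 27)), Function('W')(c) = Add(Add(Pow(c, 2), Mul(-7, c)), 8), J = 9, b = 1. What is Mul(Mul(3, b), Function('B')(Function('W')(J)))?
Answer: 189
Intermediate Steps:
Function('W')(c) = Add(8, Pow(c, 2), Mul(-7, c))
Function('B')(d) = Add(-15, Mul(3, d)) (Function('B')(d) = Mul(Rational(1, 5), Mul(Add(d, -5), Add(-12, 27))) = Mul(Rational(1, 5), Mul(Add(-5, d), 15)) = Mul(Rational(1, 5), Add(-75, Mul(15, d))) = Add(-15, Mul(3, d)))
Mul(Mul(3, b), Function('B')(Function('W')(J))) = Mul(Mul(3, 1), Add(-15, Mul(3, Add(8, Pow(9, 2), Mul(-7, 9))))) = Mul(3, Add(-15, Mul(3, Add(8, 81, -63)))) = Mul(3, Add(-15, Mul(3, 26))) = Mul(3, Add(-15, 78)) = Mul(3, 63) = 189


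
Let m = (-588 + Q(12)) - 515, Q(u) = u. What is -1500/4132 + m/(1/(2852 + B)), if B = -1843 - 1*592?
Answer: -469960626/1033 ≈ -4.5495e+5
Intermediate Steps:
B = -2435 (B = -1843 - 592 = -2435)
m = -1091 (m = (-588 + 12) - 515 = -576 - 515 = -1091)
-1500/4132 + m/(1/(2852 + B)) = -1500/4132 - 1091/(1/(2852 - 2435)) = -1500*1/4132 - 1091/(1/417) = -375/1033 - 1091/1/417 = -375/1033 - 1091*417 = -375/1033 - 454947 = -469960626/1033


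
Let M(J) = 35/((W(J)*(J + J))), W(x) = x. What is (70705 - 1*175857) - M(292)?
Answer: -17931360291/170528 ≈ -1.0515e+5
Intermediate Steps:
M(J) = 35/(2*J**2) (M(J) = 35/((J*(J + J))) = 35/((J*(2*J))) = 35/((2*J**2)) = 35*(1/(2*J**2)) = 35/(2*J**2))
(70705 - 1*175857) - M(292) = (70705 - 1*175857) - 35/(2*292**2) = (70705 - 175857) - 35/(2*85264) = -105152 - 1*35/170528 = -105152 - 35/170528 = -17931360291/170528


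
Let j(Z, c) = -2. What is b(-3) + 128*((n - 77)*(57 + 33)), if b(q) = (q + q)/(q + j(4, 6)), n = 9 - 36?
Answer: -5990394/5 ≈ -1.1981e+6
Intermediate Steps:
n = -27
b(q) = 2*q/(-2 + q) (b(q) = (q + q)/(q - 2) = (2*q)/(-2 + q) = 2*q/(-2 + q))
b(-3) + 128*((n - 77)*(57 + 33)) = 2*(-3)/(-2 - 3) + 128*((-27 - 77)*(57 + 33)) = 2*(-3)/(-5) + 128*(-104*90) = 2*(-3)*(-⅕) + 128*(-9360) = 6/5 - 1198080 = -5990394/5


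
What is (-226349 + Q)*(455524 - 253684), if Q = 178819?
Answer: -9593455200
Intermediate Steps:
(-226349 + Q)*(455524 - 253684) = (-226349 + 178819)*(455524 - 253684) = -47530*201840 = -9593455200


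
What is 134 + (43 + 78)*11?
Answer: 1465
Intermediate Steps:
134 + (43 + 78)*11 = 134 + 121*11 = 134 + 1331 = 1465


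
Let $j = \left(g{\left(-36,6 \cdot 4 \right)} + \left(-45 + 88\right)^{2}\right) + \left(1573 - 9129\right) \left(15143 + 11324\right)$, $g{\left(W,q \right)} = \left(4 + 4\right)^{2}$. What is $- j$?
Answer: $199982739$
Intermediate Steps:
$g{\left(W,q \right)} = 64$ ($g{\left(W,q \right)} = 8^{2} = 64$)
$j = -199982739$ ($j = \left(64 + \left(-45 + 88\right)^{2}\right) + \left(1573 - 9129\right) \left(15143 + 11324\right) = \left(64 + 43^{2}\right) - 199984652 = \left(64 + 1849\right) - 199984652 = 1913 - 199984652 = -199982739$)
$- j = \left(-1\right) \left(-199982739\right) = 199982739$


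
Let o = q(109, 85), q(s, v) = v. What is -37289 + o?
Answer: -37204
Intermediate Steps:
o = 85
-37289 + o = -37289 + 85 = -37204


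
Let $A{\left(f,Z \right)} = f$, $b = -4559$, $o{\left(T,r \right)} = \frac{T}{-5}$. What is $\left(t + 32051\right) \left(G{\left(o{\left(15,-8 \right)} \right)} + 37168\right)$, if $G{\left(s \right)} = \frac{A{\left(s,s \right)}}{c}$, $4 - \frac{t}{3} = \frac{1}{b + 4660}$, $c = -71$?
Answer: $\frac{8545808593160}{7171} \approx 1.1917 \cdot 10^{9}$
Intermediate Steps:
$o{\left(T,r \right)} = - \frac{T}{5}$ ($o{\left(T,r \right)} = T \left(- \frac{1}{5}\right) = - \frac{T}{5}$)
$t = \frac{1209}{101}$ ($t = 12 - \frac{3}{-4559 + 4660} = 12 - \frac{3}{101} = \frac{1209}{101} \approx 11.97$)
$G{\left(s \right)} = - \frac{s}{71}$ ($G{\left(s \right)} = \frac{s}{-71} = s \left(- \frac{1}{71}\right) = - \frac{s}{71}$)
$\left(t + 32051\right) \left(G{\left(o{\left(15,-8 \right)} \right)} + 37168\right) = \left(\frac{1209}{101} + 32051\right) \left(- \frac{\left(- \frac{1}{5}\right) 15}{71} + 37168\right) = \frac{3238360 \left(\left(- \frac{1}{71}\right) \left(-3\right) + 37168\right)}{101} = \frac{3238360 \left(\frac{3}{71} + 37168\right)}{101} = \frac{3238360}{101} \cdot \frac{2638931}{71} = \frac{8545808593160}{7171}$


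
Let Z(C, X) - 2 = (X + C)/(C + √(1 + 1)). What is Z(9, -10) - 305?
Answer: -23946/79 + √2/79 ≈ -303.10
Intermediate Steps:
Z(C, X) = 2 + (C + X)/(C + √2) (Z(C, X) = 2 + (X + C)/(C + √(1 + 1)) = 2 + (C + X)/(C + √2))
Z(9, -10) - 305 = (-10 + 2*√2 + 3*9)/(9 + √2) - 305 = (-10 + 2*√2 + 27)/(9 + √2) - 305 = (17 + 2*√2)/(9 + √2) - 305 = -305 + (17 + 2*√2)/(9 + √2)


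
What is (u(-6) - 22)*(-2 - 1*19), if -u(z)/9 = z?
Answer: -672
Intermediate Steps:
u(z) = -9*z
(u(-6) - 22)*(-2 - 1*19) = (-9*(-6) - 22)*(-2 - 1*19) = (54 - 22)*(-2 - 19) = 32*(-21) = -672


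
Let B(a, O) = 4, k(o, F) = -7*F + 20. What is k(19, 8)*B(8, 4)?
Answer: -144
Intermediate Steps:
k(o, F) = 20 - 7*F
k(19, 8)*B(8, 4) = (20 - 7*8)*4 = (20 - 56)*4 = -36*4 = -144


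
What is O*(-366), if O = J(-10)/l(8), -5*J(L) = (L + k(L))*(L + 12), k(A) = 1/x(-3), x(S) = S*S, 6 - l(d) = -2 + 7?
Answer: -21716/15 ≈ -1447.7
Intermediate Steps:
l(d) = 1 (l(d) = 6 - (-2 + 7) = 6 - 1*5 = 6 - 5 = 1)
x(S) = S²
k(A) = ⅑ (k(A) = 1/((-3)²) = 1/9 = ⅑)
J(L) = -(12 + L)*(⅑ + L)/5 (J(L) = -(L + ⅑)*(L + 12)/5 = -(⅑ + L)*(12 + L)/5 = -(12 + L)*(⅑ + L)/5)
O = 178/45 (O = (-4/15 - 109/45*(-10) - ⅕*(-10)²)/1 = (-4/15 + 218/9 - ⅕*100)*1 = (-4/15 + 218/9 - 20)*1 = (178/45)*1 = 178/45 ≈ 3.9556)
O*(-366) = (178/45)*(-366) = -21716/15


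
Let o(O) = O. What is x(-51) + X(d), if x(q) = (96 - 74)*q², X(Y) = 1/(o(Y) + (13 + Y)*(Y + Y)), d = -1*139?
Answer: 1996418359/34889 ≈ 57222.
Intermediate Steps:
d = -139
X(Y) = 1/(Y + 2*Y*(13 + Y)) (X(Y) = 1/(Y + (13 + Y)*(Y + Y)) = 1/(Y + (13 + Y)*(2*Y)) = 1/(Y + 2*Y*(13 + Y)))
x(q) = 22*q²
x(-51) + X(d) = 22*(-51)² + 1/((-139)*(27 + 2*(-139))) = 22*2601 - 1/(139*(27 - 278)) = 57222 - 1/139/(-251) = 57222 - 1/139*(-1/251) = 57222 + 1/34889 = 1996418359/34889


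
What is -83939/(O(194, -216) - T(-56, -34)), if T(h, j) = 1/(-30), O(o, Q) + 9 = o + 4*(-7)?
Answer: -2518170/4711 ≈ -534.53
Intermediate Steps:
O(o, Q) = -37 + o (O(o, Q) = -9 + (o + 4*(-7)) = -9 + (o - 28) = -9 + (-28 + o) = -37 + o)
T(h, j) = -1/30
-83939/(O(194, -216) - T(-56, -34)) = -83939/((-37 + 194) - 1*(-1/30)) = -83939/(157 + 1/30) = -83939/4711/30 = -83939*30/4711 = -2518170/4711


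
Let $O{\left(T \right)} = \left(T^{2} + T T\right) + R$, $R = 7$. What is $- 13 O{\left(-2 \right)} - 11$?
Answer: $-206$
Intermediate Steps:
$O{\left(T \right)} = 7 + 2 T^{2}$ ($O{\left(T \right)} = \left(T^{2} + T T\right) + 7 = \left(T^{2} + T^{2}\right) + 7 = 2 T^{2} + 7 = 7 + 2 T^{2}$)
$- 13 O{\left(-2 \right)} - 11 = - 13 \left(7 + 2 \left(-2\right)^{2}\right) - 11 = - 13 \left(7 + 2 \cdot 4\right) - 11 = - 13 \left(7 + 8\right) - 11 = \left(-13\right) 15 - 11 = -195 - 11 = -206$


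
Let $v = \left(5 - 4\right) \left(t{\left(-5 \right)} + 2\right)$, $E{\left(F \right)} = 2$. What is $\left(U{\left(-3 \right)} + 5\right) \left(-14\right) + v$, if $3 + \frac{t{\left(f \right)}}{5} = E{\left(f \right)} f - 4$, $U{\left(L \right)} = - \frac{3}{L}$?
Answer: $-167$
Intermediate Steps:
$t{\left(f \right)} = -35 + 10 f$ ($t{\left(f \right)} = -15 + 5 \left(2 f - 4\right) = -15 + 5 \left(-4 + 2 f\right) = -15 + \left(-20 + 10 f\right) = -35 + 10 f$)
$v = -83$ ($v = \left(5 - 4\right) \left(\left(-35 + 10 \left(-5\right)\right) + 2\right) = 1 \left(\left(-35 - 50\right) + 2\right) = 1 \left(-85 + 2\right) = 1 \left(-83\right) = -83$)
$\left(U{\left(-3 \right)} + 5\right) \left(-14\right) + v = \left(- \frac{3}{-3} + 5\right) \left(-14\right) - 83 = \left(\left(-3\right) \left(- \frac{1}{3}\right) + 5\right) \left(-14\right) - 83 = \left(1 + 5\right) \left(-14\right) - 83 = 6 \left(-14\right) - 83 = -84 - 83 = -167$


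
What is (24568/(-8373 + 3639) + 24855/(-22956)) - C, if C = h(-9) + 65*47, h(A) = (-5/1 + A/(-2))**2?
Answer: -27725581727/9056142 ≈ -3061.5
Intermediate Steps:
h(A) = (-5 - A/2)**2 (h(A) = (-5*1 + A*(-1/2))**2 = (-5 - A/2)**2)
C = 12221/4 (C = (10 - 9)**2/4 + 65*47 = (1/4)*1**2 + 3055 = (1/4)*1 + 3055 = 1/4 + 3055 = 12221/4 ≈ 3055.3)
(24568/(-8373 + 3639) + 24855/(-22956)) - C = (24568/(-8373 + 3639) + 24855/(-22956)) - 1*12221/4 = (24568/(-4734) + 24855*(-1/22956)) - 12221/4 = (24568*(-1/4734) - 8285/7652) - 12221/4 = (-12284/2367 - 8285/7652) - 12221/4 = -113607763/18112284 - 12221/4 = -27725581727/9056142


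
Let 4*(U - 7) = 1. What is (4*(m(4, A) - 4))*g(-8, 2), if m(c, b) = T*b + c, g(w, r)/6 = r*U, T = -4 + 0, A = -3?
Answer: 4176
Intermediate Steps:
U = 29/4 (U = 7 + (1/4)*1 = 7 + 1/4 = 29/4 ≈ 7.2500)
T = -4
g(w, r) = 87*r/2 (g(w, r) = 6*(r*(29/4)) = 6*(29*r/4) = 87*r/2)
m(c, b) = c - 4*b (m(c, b) = -4*b + c = c - 4*b)
(4*(m(4, A) - 4))*g(-8, 2) = (4*((4 - 4*(-3)) - 4))*((87/2)*2) = (4*((4 + 12) - 4))*87 = (4*(16 - 4))*87 = (4*12)*87 = 48*87 = 4176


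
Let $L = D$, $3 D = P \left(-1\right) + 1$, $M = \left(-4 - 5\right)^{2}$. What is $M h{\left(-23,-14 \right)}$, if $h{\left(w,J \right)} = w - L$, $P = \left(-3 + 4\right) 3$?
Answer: $-1809$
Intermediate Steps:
$P = 3$ ($P = 1 \cdot 3 = 3$)
$M = 81$ ($M = \left(-9\right)^{2} = 81$)
$D = - \frac{2}{3}$ ($D = \frac{3 \left(-1\right) + 1}{3} = \frac{-3 + 1}{3} = \frac{1}{3} \left(-2\right) = - \frac{2}{3} \approx -0.66667$)
$L = - \frac{2}{3} \approx -0.66667$
$h{\left(w,J \right)} = \frac{2}{3} + w$ ($h{\left(w,J \right)} = w - - \frac{2}{3} = w + \frac{2}{3} = \frac{2}{3} + w$)
$M h{\left(-23,-14 \right)} = 81 \left(\frac{2}{3} - 23\right) = 81 \left(- \frac{67}{3}\right) = -1809$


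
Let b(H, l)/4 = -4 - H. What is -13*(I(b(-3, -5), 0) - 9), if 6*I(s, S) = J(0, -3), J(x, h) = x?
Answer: 117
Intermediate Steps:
b(H, l) = -16 - 4*H (b(H, l) = 4*(-4 - H) = -16 - 4*H)
I(s, S) = 0 (I(s, S) = (⅙)*0 = 0)
-13*(I(b(-3, -5), 0) - 9) = -13*(0 - 9) = -13*(-9) = 117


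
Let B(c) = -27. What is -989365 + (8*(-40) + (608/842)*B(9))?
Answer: -416665593/421 ≈ -9.8970e+5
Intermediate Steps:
-989365 + (8*(-40) + (608/842)*B(9)) = -989365 + (8*(-40) + (608/842)*(-27)) = -989365 + (-320 + (608*(1/842))*(-27)) = -989365 + (-320 + (304/421)*(-27)) = -989365 + (-320 - 8208/421) = -989365 - 142928/421 = -416665593/421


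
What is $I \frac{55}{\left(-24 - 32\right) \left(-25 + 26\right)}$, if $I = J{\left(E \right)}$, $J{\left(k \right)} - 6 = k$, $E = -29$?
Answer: $\frac{1265}{56} \approx 22.589$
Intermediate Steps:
$J{\left(k \right)} = 6 + k$
$I = -23$ ($I = 6 - 29 = -23$)
$I \frac{55}{\left(-24 - 32\right) \left(-25 + 26\right)} = - 23 \frac{55}{\left(-24 - 32\right) \left(-25 + 26\right)} = - 23 \frac{55}{\left(-56\right) 1} = - 23 \frac{55}{-56} = - 23 \cdot 55 \left(- \frac{1}{56}\right) = \left(-23\right) \left(- \frac{55}{56}\right) = \frac{1265}{56}$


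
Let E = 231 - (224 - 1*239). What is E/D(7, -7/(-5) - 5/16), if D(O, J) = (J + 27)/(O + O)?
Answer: 13120/107 ≈ 122.62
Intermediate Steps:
D(O, J) = (27 + J)/(2*O) (D(O, J) = (27 + J)/((2*O)) = (27 + J)*(1/(2*O)) = (27 + J)/(2*O))
E = 246 (E = 231 - (224 - 239) = 231 - 1*(-15) = 231 + 15 = 246)
E/D(7, -7/(-5) - 5/16) = 246/(((1/2)*(27 + (-7/(-5) - 5/16))/7)) = 246/(((1/2)*(1/7)*(27 + (-7*(-1/5) - 5*1/16)))) = 246/(((1/2)*(1/7)*(27 + (7/5 - 5/16)))) = 246/(((1/2)*(1/7)*(27 + 87/80))) = 246/(((1/2)*(1/7)*(2247/80))) = 246/(321/160) = 246*(160/321) = 13120/107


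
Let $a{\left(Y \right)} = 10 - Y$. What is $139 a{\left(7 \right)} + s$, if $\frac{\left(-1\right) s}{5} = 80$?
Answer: $17$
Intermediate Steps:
$s = -400$ ($s = \left(-5\right) 80 = -400$)
$139 a{\left(7 \right)} + s = 139 \left(10 - 7\right) - 400 = 139 \cdot 3 - 400 = 417 - 400 = 17$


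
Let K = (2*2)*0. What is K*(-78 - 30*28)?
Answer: 0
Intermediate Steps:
K = 0 (K = 4*0 = 0)
K*(-78 - 30*28) = 0*(-78 - 30*28) = 0*(-78 - 840) = 0*(-918) = 0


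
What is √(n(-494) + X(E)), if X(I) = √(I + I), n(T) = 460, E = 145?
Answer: √(460 + √290) ≈ 21.841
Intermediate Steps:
X(I) = √2*√I (X(I) = √(2*I) = √2*√I)
√(n(-494) + X(E)) = √(460 + √2*√145) = √(460 + √290)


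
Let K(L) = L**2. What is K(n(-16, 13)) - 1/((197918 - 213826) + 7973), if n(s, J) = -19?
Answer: 2864536/7935 ≈ 361.00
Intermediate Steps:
K(n(-16, 13)) - 1/((197918 - 213826) + 7973) = (-19)**2 - 1/((197918 - 213826) + 7973) = 361 - 1/(-15908 + 7973) = 361 - 1/(-7935) = 361 - 1*(-1/7935) = 361 + 1/7935 = 2864536/7935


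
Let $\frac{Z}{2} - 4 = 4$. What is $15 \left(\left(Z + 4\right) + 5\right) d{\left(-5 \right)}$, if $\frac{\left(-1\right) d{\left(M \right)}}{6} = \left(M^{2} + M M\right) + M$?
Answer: $-101250$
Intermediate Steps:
$Z = 16$ ($Z = 8 + 2 \cdot 4 = 8 + 8 = 16$)
$d{\left(M \right)} = - 12 M^{2} - 6 M$ ($d{\left(M \right)} = - 6 \left(\left(M^{2} + M M\right) + M\right) = - 6 \left(\left(M^{2} + M^{2}\right) + M\right) = - 6 \left(2 M^{2} + M\right) = - 6 \left(M + 2 M^{2}\right) = - 12 M^{2} - 6 M$)
$15 \left(\left(Z + 4\right) + 5\right) d{\left(-5 \right)} = 15 \left(\left(16 + 4\right) + 5\right) \left(\left(-6\right) \left(-5\right) \left(1 + 2 \left(-5\right)\right)\right) = 15 \left(20 + 5\right) \left(\left(-6\right) \left(-5\right) \left(1 - 10\right)\right) = 15 \cdot 25 \left(\left(-6\right) \left(-5\right) \left(-9\right)\right) = 375 \left(-270\right) = -101250$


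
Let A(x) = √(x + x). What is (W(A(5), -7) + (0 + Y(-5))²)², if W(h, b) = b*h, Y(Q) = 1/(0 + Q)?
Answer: 306251/625 - 14*√10/25 ≈ 488.23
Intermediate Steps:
A(x) = √2*√x (A(x) = √(2*x) = √2*√x)
Y(Q) = 1/Q
(W(A(5), -7) + (0 + Y(-5))²)² = (-7*√2*√5 + (0 + 1/(-5))²)² = (-7*√10 + (0 - ⅕)²)² = (-7*√10 + (-⅕)²)² = (-7*√10 + 1/25)² = (1/25 - 7*√10)²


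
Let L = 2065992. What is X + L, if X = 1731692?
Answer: 3797684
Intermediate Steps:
X + L = 1731692 + 2065992 = 3797684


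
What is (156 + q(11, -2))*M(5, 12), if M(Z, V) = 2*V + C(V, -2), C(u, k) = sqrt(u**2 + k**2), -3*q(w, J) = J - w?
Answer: 3848 + 962*sqrt(37)/3 ≈ 5798.5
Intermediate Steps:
q(w, J) = -J/3 + w/3 (q(w, J) = -(J - w)/3 = -J/3 + w/3)
C(u, k) = sqrt(k**2 + u**2)
M(Z, V) = sqrt(4 + V**2) + 2*V (M(Z, V) = 2*V + sqrt((-2)**2 + V**2) = 2*V + sqrt(4 + V**2) = sqrt(4 + V**2) + 2*V)
(156 + q(11, -2))*M(5, 12) = (156 + (-1/3*(-2) + (1/3)*11))*(sqrt(4 + 12**2) + 2*12) = (156 + (2/3 + 11/3))*(sqrt(4 + 144) + 24) = (156 + 13/3)*(sqrt(148) + 24) = 481*(2*sqrt(37) + 24)/3 = 481*(24 + 2*sqrt(37))/3 = 3848 + 962*sqrt(37)/3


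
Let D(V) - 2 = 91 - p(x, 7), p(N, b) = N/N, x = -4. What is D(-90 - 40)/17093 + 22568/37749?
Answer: 389227732/645243657 ≈ 0.60323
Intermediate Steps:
p(N, b) = 1
D(V) = 92 (D(V) = 2 + (91 - 1*1) = 2 + (91 - 1) = 2 + 90 = 92)
D(-90 - 40)/17093 + 22568/37749 = 92/17093 + 22568/37749 = 389227732/645243657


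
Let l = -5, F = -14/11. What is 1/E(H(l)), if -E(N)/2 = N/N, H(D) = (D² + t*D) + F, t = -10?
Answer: -½ ≈ -0.50000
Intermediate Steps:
F = -14/11 (F = -14*1/11 = -14/11 ≈ -1.2727)
H(D) = -14/11 + D² - 10*D (H(D) = (D² - 10*D) - 14/11 = -14/11 + D² - 10*D)
E(N) = -2 (E(N) = -2*N/N = -2*1 = -2)
1/E(H(l)) = 1/(-2) = -½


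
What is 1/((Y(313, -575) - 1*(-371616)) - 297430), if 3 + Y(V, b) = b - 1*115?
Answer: 1/73493 ≈ 1.3607e-5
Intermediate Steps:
Y(V, b) = -118 + b (Y(V, b) = -3 + (b - 1*115) = -3 + (b - 115) = -3 + (-115 + b) = -118 + b)
1/((Y(313, -575) - 1*(-371616)) - 297430) = 1/(((-118 - 575) - 1*(-371616)) - 297430) = 1/((-693 + 371616) - 297430) = 1/(370923 - 297430) = 1/73493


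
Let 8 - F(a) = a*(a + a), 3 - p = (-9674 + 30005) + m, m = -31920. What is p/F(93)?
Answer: -828/1235 ≈ -0.67045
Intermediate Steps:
p = 11592 (p = 3 - ((-9674 + 30005) - 31920) = 3 - (20331 - 31920) = 3 - 1*(-11589) = 3 + 11589 = 11592)
F(a) = 8 - 2*a² (F(a) = 8 - a*(a + a) = 8 - a*2*a = 8 - 2*a²)
p/F(93) = 11592/(8 - 2*93²) = 11592/(8 - 2*8649) = 11592/(8 - 17298) = 11592/(-17290) = 11592*(-1/17290) = -828/1235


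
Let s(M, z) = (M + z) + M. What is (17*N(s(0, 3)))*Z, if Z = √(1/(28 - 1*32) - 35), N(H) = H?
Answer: 51*I*√141/2 ≈ 302.8*I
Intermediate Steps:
s(M, z) = z + 2*M
Z = I*√141/2 (Z = √(1/(28 - 32) - 35) = √(1/(-4) - 35) = √(-¼ - 35) = √(-141/4) = I*√141/2 ≈ 5.9372*I)
(17*N(s(0, 3)))*Z = (17*(3 + 2*0))*(I*√141/2) = (17*(3 + 0))*(I*√141/2) = (17*3)*(I*√141/2) = 51*(I*√141/2) = 51*I*√141/2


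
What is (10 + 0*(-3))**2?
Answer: 100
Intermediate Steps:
(10 + 0*(-3))**2 = (10 + 0)**2 = 10**2 = 100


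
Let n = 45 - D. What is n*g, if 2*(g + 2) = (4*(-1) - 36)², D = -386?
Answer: 343938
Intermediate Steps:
n = 431 (n = 45 - 1*(-386) = 45 + 386 = 431)
g = 798 (g = -2 + (4*(-1) - 36)²/2 = -2 + (-4 - 36)²/2 = -2 + (½)*(-40)² = -2 + (½)*1600 = -2 + 800 = 798)
n*g = 431*798 = 343938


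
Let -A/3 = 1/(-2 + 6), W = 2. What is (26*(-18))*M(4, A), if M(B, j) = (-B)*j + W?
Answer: -2340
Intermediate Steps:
A = -3/4 (A = -3/(-2 + 6) = -3/4 ≈ -0.75000)
M(B, j) = 2 - B*j (M(B, j) = (-B)*j + 2 = -B*j + 2 = 2 - B*j)
(26*(-18))*M(4, A) = (26*(-18))*(2 - 1*4*(-3/4)) = -468*(2 + 3) = -468*5 = -2340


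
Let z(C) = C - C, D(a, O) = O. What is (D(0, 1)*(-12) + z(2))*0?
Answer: 0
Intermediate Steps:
z(C) = 0
(D(0, 1)*(-12) + z(2))*0 = (1*(-12) + 0)*0 = (-12 + 0)*0 = -12*0 = 0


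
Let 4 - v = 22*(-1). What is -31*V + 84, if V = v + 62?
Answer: -2644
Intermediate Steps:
v = 26 (v = 4 - 22*(-1) = 4 - 1*(-22) = 4 + 22 = 26)
V = 88 (V = 26 + 62 = 88)
-31*V + 84 = -31*88 + 84 = -2728 + 84 = -2644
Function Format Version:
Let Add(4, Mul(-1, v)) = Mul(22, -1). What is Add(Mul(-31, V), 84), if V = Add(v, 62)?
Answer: -2644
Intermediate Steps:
v = 26 (v = Add(4, Mul(-1, Mul(22, -1))) = Add(4, Mul(-1, -22)) = Add(4, 22) = 26)
V = 88 (V = Add(26, 62) = 88)
Add(Mul(-31, V), 84) = Add(Mul(-31, 88), 84) = Add(-2728, 84) = -2644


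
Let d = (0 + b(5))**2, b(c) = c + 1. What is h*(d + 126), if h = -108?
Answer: -17496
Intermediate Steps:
b(c) = 1 + c
d = 36 (d = (0 + (1 + 5))**2 = (0 + 6)**2 = 6**2 = 36)
h*(d + 126) = -108*(36 + 126) = -108*162 = -17496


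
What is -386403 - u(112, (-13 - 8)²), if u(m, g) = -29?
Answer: -386374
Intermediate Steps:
-386403 - u(112, (-13 - 8)²) = -386403 - 1*(-29) = -386403 + 29 = -386374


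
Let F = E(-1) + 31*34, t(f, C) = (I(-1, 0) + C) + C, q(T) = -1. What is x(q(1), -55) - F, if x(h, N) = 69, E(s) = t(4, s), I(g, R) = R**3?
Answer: -983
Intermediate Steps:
t(f, C) = 2*C (t(f, C) = (0**3 + C) + C = (0 + C) + C = C + C = 2*C)
E(s) = 2*s
F = 1052 (F = 2*(-1) + 31*34 = -2 + 1054 = 1052)
x(q(1), -55) - F = 69 - 1*1052 = 69 - 1052 = -983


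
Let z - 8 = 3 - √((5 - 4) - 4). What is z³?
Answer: (11 - I*√3)³ ≈ 1232.0 - 623.54*I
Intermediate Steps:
z = 11 - I*√3 (z = 8 + (3 - √((5 - 4) - 4)) = 8 + (3 - √(1 - 4)) = 8 + (3 - √(-3)) = 8 + (3 - I*√3) = 11 - I*√3 ≈ 11.0 - 1.732*I)
z³ = (11 - I*√3)³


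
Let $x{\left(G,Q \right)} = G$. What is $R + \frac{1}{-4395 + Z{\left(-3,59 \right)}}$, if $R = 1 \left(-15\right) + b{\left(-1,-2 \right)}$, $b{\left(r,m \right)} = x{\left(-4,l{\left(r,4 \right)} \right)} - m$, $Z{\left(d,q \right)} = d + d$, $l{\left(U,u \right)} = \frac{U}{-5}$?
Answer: $- \frac{74818}{4401} \approx -17.0$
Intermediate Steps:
$l{\left(U,u \right)} = - \frac{U}{5}$ ($l{\left(U,u \right)} = U \left(- \frac{1}{5}\right) = - \frac{U}{5}$)
$Z{\left(d,q \right)} = 2 d$
$b{\left(r,m \right)} = -4 - m$
$R = -17$ ($R = 1 \left(-15\right) - 2 = -15 + \left(-4 + 2\right) = -15 - 2 = -17$)
$R + \frac{1}{-4395 + Z{\left(-3,59 \right)}} = -17 + \frac{1}{-4395 + 2 \left(-3\right)} = -17 + \frac{1}{-4395 - 6} = -17 + \frac{1}{-4401} = -17 - \frac{1}{4401} = - \frac{74818}{4401}$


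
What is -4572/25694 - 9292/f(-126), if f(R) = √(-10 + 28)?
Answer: -2286/12847 - 4646*√2/3 ≈ -2190.3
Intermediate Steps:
f(R) = 3*√2 (f(R) = √18 = 3*√2)
-4572/25694 - 9292/f(-126) = -4572/25694 - 9292*√2/6 = -4572*1/25694 - 4646*√2/3 = -2286/12847 - 4646*√2/3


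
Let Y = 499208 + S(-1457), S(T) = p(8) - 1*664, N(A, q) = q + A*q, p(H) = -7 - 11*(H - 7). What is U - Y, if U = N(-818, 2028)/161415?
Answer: -26823743722/53805 ≈ -4.9854e+5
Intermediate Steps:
p(H) = 70 - 11*H (p(H) = -7 - 11*(-7 + H) = -7 + (77 - 11*H) = 70 - 11*H)
S(T) = -682 (S(T) = (70 - 11*8) - 1*664 = (70 - 88) - 664 = -18 - 664 = -682)
U = -552292/53805 (U = (2028*(1 - 818))/161415 = (2028*(-817))*(1/161415) = -1656876*1/161415 = -552292/53805 ≈ -10.265)
Y = 498526 (Y = 499208 - 682 = 498526)
U - Y = -552292/53805 - 1*498526 = -552292/53805 - 498526 = -26823743722/53805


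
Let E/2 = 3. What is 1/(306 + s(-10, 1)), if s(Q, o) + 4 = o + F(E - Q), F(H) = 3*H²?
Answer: 1/1071 ≈ 0.00093371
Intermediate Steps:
E = 6 (E = 2*3 = 6)
s(Q, o) = -4 + o + 3*(6 - Q)² (s(Q, o) = -4 + (o + 3*(6 - Q)²) = -4 + o + 3*(6 - Q)²)
1/(306 + s(-10, 1)) = 1/(306 + (-4 + 1 + 3*(-6 - 10)²)) = 1/(306 + (-4 + 1 + 3*(-16)²)) = 1/(306 + (-4 + 1 + 3*256)) = 1/(306 + (-4 + 1 + 768)) = 1/(306 + 765) = 1/1071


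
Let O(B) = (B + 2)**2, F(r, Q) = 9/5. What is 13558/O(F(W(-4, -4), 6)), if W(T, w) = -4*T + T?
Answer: 338950/361 ≈ 938.92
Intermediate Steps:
W(T, w) = -3*T
F(r, Q) = 9/5 (F(r, Q) = 9*(1/5) = 9/5)
O(B) = (2 + B)**2
13558/O(F(W(-4, -4), 6)) = 13558/((2 + 9/5)**2) = 13558/((19/5)**2) = 13558/(361/25) = 13558*(25/361) = 338950/361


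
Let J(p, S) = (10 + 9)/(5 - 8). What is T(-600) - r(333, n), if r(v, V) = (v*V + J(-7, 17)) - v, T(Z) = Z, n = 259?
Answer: -259523/3 ≈ -86508.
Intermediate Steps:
J(p, S) = -19/3 (J(p, S) = 19/(-3) = 19*(-⅓) = -19/3)
r(v, V) = -19/3 - v + V*v (r(v, V) = (v*V - 19/3) - v = (V*v - 19/3) - v = (-19/3 + V*v) - v = -19/3 - v + V*v)
T(-600) - r(333, n) = -600 - (-19/3 - 1*333 + 259*333) = -600 - (-19/3 - 333 + 86247) = -600 - 1*257723/3 = -600 - 257723/3 = -259523/3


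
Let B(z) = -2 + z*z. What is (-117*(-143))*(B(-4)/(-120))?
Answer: -39039/20 ≈ -1951.9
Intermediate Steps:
B(z) = -2 + z²
(-117*(-143))*(B(-4)/(-120)) = (-117*(-143))*((-2 + (-4)²)/(-120)) = 16731*((-2 + 16)*(-1/120)) = 16731*(14*(-1/120)) = 16731*(-7/60) = -39039/20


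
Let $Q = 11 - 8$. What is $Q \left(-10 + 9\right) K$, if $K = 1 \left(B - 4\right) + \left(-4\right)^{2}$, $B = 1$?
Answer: $-39$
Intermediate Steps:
$Q = 3$ ($Q = 11 - 8 = 3$)
$K = 13$ ($K = 1 \left(1 - 4\right) + \left(-4\right)^{2} = 1 \left(-3\right) + 16 = -3 + 16 = 13$)
$Q \left(-10 + 9\right) K = 3 \left(-10 + 9\right) 13 = 3 \left(-1\right) 13 = \left(-3\right) 13 = -39$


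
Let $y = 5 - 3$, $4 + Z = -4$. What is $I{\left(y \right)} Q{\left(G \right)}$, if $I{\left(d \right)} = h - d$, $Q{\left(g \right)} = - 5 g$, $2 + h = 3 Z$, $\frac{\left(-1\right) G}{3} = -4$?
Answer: $1680$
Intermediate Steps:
$Z = -8$ ($Z = -4 - 4 = -8$)
$G = 12$ ($G = \left(-3\right) \left(-4\right) = 12$)
$h = -26$ ($h = -2 + 3 \left(-8\right) = -2 - 24 = -26$)
$y = 2$ ($y = 5 - 3 = 2$)
$I{\left(d \right)} = -26 - d$
$I{\left(y \right)} Q{\left(G \right)} = \left(-26 - 2\right) \left(\left(-5\right) 12\right) = \left(-26 - 2\right) \left(-60\right) = \left(-28\right) \left(-60\right) = 1680$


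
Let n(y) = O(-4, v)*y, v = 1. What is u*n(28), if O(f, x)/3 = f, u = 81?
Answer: -27216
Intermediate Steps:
O(f, x) = 3*f
n(y) = -12*y (n(y) = (3*(-4))*y = -12*y)
u*n(28) = 81*(-12*28) = 81*(-336) = -27216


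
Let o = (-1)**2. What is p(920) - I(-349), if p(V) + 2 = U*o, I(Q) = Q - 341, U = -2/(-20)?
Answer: 6881/10 ≈ 688.10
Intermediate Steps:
U = 1/10 (U = -2*(-1/20) = 1/10 ≈ 0.10000)
o = 1
I(Q) = -341 + Q
p(V) = -19/10 (p(V) = -2 + (1/10)*1 = -2 + 1/10 = -19/10)
p(920) - I(-349) = -19/10 - (-341 - 349) = -19/10 - 1*(-690) = -19/10 + 690 = 6881/10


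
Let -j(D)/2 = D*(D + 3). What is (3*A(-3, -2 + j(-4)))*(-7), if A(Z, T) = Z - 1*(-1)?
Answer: 42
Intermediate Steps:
j(D) = -2*D*(3 + D) (j(D) = -2*D*(D + 3) = -2*D*(3 + D))
A(Z, T) = 1 + Z (A(Z, T) = Z + 1 = 1 + Z)
(3*A(-3, -2 + j(-4)))*(-7) = (3*(1 - 3))*(-7) = (3*(-2))*(-7) = -6*(-7) = 42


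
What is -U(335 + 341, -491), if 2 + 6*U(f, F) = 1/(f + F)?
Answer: 123/370 ≈ 0.33243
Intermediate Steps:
U(f, F) = -⅓ + 1/(6*(F + f)) (U(f, F) = -⅓ + 1/(6*(f + F)) = -⅓ + 1/(6*(F + f)))
-U(335 + 341, -491) = -(⅙ - ⅓*(-491) - (335 + 341)/3)/(-491 + (335 + 341)) = -(⅙ + 491/3 - ⅓*676)/(-491 + 676) = -(⅙ + 491/3 - 676/3)/185 = -(-123)/(185*2) = -1*(-123/370) = 123/370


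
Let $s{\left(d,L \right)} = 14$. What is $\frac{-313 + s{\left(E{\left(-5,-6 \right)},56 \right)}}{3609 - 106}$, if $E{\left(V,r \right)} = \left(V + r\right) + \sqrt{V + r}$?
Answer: $- \frac{299}{3503} \approx -0.085355$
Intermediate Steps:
$E{\left(V,r \right)} = V + r + \sqrt{V + r}$
$\frac{-313 + s{\left(E{\left(-5,-6 \right)},56 \right)}}{3609 - 106} = \frac{-313 + 14}{3609 - 106} = - \frac{299}{3503}$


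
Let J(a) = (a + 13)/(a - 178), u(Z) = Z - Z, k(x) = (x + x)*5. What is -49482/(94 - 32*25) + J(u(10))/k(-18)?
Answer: 792706229/11310120 ≈ 70.088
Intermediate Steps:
k(x) = 10*x (k(x) = (2*x)*5 = 10*x)
u(Z) = 0
J(a) = (13 + a)/(-178 + a)
-49482/(94 - 32*25) + J(u(10))/k(-18) = -49482/(94 - 32*25) + ((13 + 0)/(-178 + 0))/((10*(-18))) = -49482/(94 - 800) + (13/(-178))/(-180) = -49482/(-706) - 1/178*13*(-1/180) = -49482*(-1/706) - 13/178*(-1/180) = 24741/353 + 13/32040 = 792706229/11310120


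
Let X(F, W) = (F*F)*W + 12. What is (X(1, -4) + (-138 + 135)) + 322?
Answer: 327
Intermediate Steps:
X(F, W) = 12 + W*F² (X(F, W) = F²*W + 12 = W*F² + 12 = 12 + W*F²)
(X(1, -4) + (-138 + 135)) + 322 = ((12 - 4*1²) + (-138 + 135)) + 322 = ((12 - 4*1) - 3) + 322 = ((12 - 4) - 3) + 322 = (8 - 3) + 322 = 5 + 322 = 327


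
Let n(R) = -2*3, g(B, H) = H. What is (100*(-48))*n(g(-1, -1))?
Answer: 28800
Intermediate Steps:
n(R) = -6
(100*(-48))*n(g(-1, -1)) = (100*(-48))*(-6) = -4800*(-6) = 28800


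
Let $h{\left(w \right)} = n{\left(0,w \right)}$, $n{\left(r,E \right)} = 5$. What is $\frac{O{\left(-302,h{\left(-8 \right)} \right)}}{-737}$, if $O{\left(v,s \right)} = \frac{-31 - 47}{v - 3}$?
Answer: $- \frac{78}{224785} \approx -0.000347$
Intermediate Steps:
$h{\left(w \right)} = 5$
$O{\left(v,s \right)} = - \frac{78}{-3 + v}$
$\frac{O{\left(-302,h{\left(-8 \right)} \right)}}{-737} = \frac{\left(-78\right) \frac{1}{-3 - 302}}{-737} = - \frac{78}{-305} \left(- \frac{1}{737}\right) = \left(-78\right) \left(- \frac{1}{305}\right) \left(- \frac{1}{737}\right) = \frac{78}{305} \left(- \frac{1}{737}\right) = - \frac{78}{224785}$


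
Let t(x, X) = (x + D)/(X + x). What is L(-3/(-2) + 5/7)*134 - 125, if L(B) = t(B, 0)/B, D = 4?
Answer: 43087/961 ≈ 44.836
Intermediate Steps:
t(x, X) = (4 + x)/(X + x) (t(x, X) = (x + 4)/(X + x) = (4 + x)/(X + x))
L(B) = (4 + B)/B² (L(B) = ((4 + B)/(0 + B))/B = ((4 + B)/B)/B = (4 + B)/B²)
L(-3/(-2) + 5/7)*134 - 125 = ((4 + (-3/(-2) + 5/7))/(-3/(-2) + 5/7)²)*134 - 125 = ((4 + (-3*(-½) + 5*(⅐)))/(-3*(-½) + 5*(⅐))²)*134 - 125 = ((4 + (3/2 + 5/7))/(3/2 + 5/7)²)*134 - 125 = ((4 + 31/14)/(31/14)²)*134 - 125 = ((196/961)*(87/14))*134 - 125 = (1218/961)*134 - 125 = 163212/961 - 125 = 43087/961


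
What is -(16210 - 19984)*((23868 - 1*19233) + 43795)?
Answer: 182774820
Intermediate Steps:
-(16210 - 19984)*((23868 - 1*19233) + 43795) = -(-3774)*((23868 - 19233) + 43795) = -(-3774)*(4635 + 43795) = -(-3774)*48430 = -1*(-182774820) = 182774820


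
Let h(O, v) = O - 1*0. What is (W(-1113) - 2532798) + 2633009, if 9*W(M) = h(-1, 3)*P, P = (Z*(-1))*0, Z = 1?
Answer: 100211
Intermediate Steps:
h(O, v) = O (h(O, v) = O + 0 = O)
P = 0 (P = (1*(-1))*0 = -1*0 = 0)
W(M) = 0 (W(M) = (-1*0)/9 = (⅑)*0 = 0)
(W(-1113) - 2532798) + 2633009 = (0 - 2532798) + 2633009 = -2532798 + 2633009 = 100211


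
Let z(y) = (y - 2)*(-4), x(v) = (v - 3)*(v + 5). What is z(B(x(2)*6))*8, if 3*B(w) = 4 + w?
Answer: 1408/3 ≈ 469.33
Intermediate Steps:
x(v) = (-3 + v)*(5 + v)
B(w) = 4/3 + w/3 (B(w) = (4 + w)/3 = 4/3 + w/3)
z(y) = 8 - 4*y (z(y) = (-2 + y)*(-4) = 8 - 4*y)
z(B(x(2)*6))*8 = (8 - 4*(4/3 + ((-15 + 2² + 2*2)*6)/3))*8 = (8 - 4*(4/3 + ((-15 + 4 + 4)*6)/3))*8 = (8 - 4*(4/3 + (-7*6)/3))*8 = (8 - 4*(4/3 + (⅓)*(-42)))*8 = (8 - 4*(4/3 - 14))*8 = (8 - 4*(-38/3))*8 = (8 + 152/3)*8 = (176/3)*8 = 1408/3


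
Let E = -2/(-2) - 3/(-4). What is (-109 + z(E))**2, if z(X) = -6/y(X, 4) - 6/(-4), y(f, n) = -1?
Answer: 41209/4 ≈ 10302.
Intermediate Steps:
E = 7/4 (E = -2*(-1/2) - 3*(-1/4) = 1 + 3/4 = 7/4 ≈ 1.7500)
z(X) = 15/2 (z(X) = -6/(-1) - 6/(-4) = -6*(-1) - 6*(-1/4) = 6 + 3/2 = 15/2)
(-109 + z(E))**2 = (-109 + 15/2)**2 = (-203/2)**2 = 41209/4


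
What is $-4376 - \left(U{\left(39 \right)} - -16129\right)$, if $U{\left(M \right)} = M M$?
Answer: $-22026$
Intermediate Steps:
$U{\left(M \right)} = M^{2}$
$-4376 - \left(U{\left(39 \right)} - -16129\right) = -4376 - \left(39^{2} - -16129\right) = -4376 - \left(1521 + 16129\right) = -4376 - 17650 = -22026$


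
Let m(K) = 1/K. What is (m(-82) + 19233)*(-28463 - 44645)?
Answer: -57649496170/41 ≈ -1.4061e+9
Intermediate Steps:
(m(-82) + 19233)*(-28463 - 44645) = (1/(-82) + 19233)*(-28463 - 44645) = (-1/82 + 19233)*(-73108) = (1577105/82)*(-73108) = -57649496170/41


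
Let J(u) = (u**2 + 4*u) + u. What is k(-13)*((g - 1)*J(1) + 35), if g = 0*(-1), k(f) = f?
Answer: -377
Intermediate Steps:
J(u) = u**2 + 5*u
g = 0
k(-13)*((g - 1)*J(1) + 35) = -13*((0 - 1)*(1*(5 + 1)) + 35) = -13*(-6 + 35) = -13*29 = -377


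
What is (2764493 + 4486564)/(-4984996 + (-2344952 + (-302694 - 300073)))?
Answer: -7251057/7932715 ≈ -0.91407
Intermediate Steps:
(2764493 + 4486564)/(-4984996 + (-2344952 + (-302694 - 300073))) = 7251057/(-4984996 + (-2344952 - 602767)) = 7251057/(-4984996 - 2947719) = 7251057/(-7932715) = 7251057*(-1/7932715) = -7251057/7932715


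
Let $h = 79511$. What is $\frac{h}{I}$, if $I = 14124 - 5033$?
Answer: $\frac{79511}{9091} \approx 8.7461$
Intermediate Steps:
$I = 9091$ ($I = 14124 - 5033 = 9091$)
$\frac{h}{I} = \frac{79511}{9091}$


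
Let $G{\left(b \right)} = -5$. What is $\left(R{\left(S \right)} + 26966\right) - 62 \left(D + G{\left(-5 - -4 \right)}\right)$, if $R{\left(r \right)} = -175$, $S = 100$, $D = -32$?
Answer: $29085$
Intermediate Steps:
$\left(R{\left(S \right)} + 26966\right) - 62 \left(D + G{\left(-5 - -4 \right)}\right) = \left(-175 + 26966\right) - 62 \left(-32 - 5\right) = 26791 - -2294 = 26791 + 2294 = 29085$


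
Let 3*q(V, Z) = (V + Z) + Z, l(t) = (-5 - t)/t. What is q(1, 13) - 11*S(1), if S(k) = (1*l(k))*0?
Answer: 9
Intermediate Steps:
l(t) = (-5 - t)/t
q(V, Z) = V/3 + 2*Z/3 (q(V, Z) = ((V + Z) + Z)/3 = (V + 2*Z)/3 = V/3 + 2*Z/3)
S(k) = 0 (S(k) = (1*((-5 - k)/k))*0 = ((-5 - k)/k)*0 = 0)
q(1, 13) - 11*S(1) = ((⅓)*1 + (⅔)*13) - 11*0 = (⅓ + 26/3) + 0 = 9 + 0 = 9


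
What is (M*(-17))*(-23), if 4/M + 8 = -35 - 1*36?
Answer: -1564/79 ≈ -19.797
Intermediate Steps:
M = -4/79 (M = 4/(-8 + (-35 - 1*36)) = 4/(-8 + (-35 - 36)) = 4/(-8 - 71) = 4/(-79) = 4*(-1/79) = -4/79 ≈ -0.050633)
(M*(-17))*(-23) = -4/79*(-17)*(-23) = (68/79)*(-23) = -1564/79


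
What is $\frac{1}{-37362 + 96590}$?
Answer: $\frac{1}{59228} \approx 1.6884 \cdot 10^{-5}$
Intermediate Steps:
$\frac{1}{-37362 + 96590} = \frac{1}{59228}$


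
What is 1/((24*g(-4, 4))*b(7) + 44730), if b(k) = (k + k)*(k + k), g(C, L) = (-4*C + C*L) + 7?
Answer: 1/77658 ≈ 1.2877e-5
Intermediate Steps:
g(C, L) = 7 - 4*C + C*L
b(k) = 4*k² (b(k) = (2*k)*(2*k) = 4*k²)
1/((24*g(-4, 4))*b(7) + 44730) = 1/((24*(7 - 4*(-4) - 4*4))*(4*7²) + 44730) = 1/((24*(7 + 16 - 16))*(4*49) + 44730) = 1/((24*7)*196 + 44730) = 1/(168*196 + 44730) = 1/(32928 + 44730) = 1/77658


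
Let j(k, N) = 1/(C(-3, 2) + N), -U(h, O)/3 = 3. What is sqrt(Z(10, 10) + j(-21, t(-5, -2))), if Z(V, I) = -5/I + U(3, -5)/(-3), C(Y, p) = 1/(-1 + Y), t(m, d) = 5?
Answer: sqrt(3914)/38 ≈ 1.6464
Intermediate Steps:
U(h, O) = -9 (U(h, O) = -3*3 = -9)
Z(V, I) = 3 - 5/I (Z(V, I) = -5/I - 9/(-3) = -5/I - 9*(-1/3) = -5/I + 3 = 3 - 5/I)
j(k, N) = 1/(-1/4 + N) (j(k, N) = 1/(1/(-1 - 3) + N) = 1/(1/(-4) + N) = 1/(-1/4 + N))
sqrt(Z(10, 10) + j(-21, t(-5, -2))) = sqrt((3 - 5/10) + 4/(-1 + 4*5)) = sqrt((3 - 5*1/10) + 4/(-1 + 20)) = sqrt((3 - 1/2) + 4/19) = sqrt(5/2 + 4*(1/19)) = sqrt(5/2 + 4/19) = sqrt(103/38) = sqrt(3914)/38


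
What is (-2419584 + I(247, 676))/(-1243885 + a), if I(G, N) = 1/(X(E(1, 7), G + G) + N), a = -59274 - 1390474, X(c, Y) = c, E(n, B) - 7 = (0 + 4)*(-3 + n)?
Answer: 1633219199/1818202275 ≈ 0.89826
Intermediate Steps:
E(n, B) = -5 + 4*n (E(n, B) = 7 + (0 + 4)*(-3 + n) = 7 + 4*(-3 + n) = 7 + (-12 + 4*n) = -5 + 4*n)
a = -1449748
I(G, N) = 1/(-1 + N) (I(G, N) = 1/((-5 + 4*1) + N) = 1/((-5 + 4) + N) = 1/(-1 + N))
(-2419584 + I(247, 676))/(-1243885 + a) = (-2419584 + 1/(-1 + 676))/(-1243885 - 1449748) = (-2419584 + 1/675)/(-2693633) = (-2419584 + 1/675)*(-1/2693633) = -1633219199/675*(-1/2693633) = 1633219199/1818202275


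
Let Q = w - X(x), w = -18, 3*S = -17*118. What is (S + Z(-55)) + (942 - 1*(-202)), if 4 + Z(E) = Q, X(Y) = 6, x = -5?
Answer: 1342/3 ≈ 447.33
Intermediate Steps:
S = -2006/3 (S = (-17*118)/3 = (⅓)*(-2006) = -2006/3 ≈ -668.67)
Q = -24 (Q = -18 - 1*6 = -18 - 6 = -24)
Z(E) = -28 (Z(E) = -4 - 24 = -28)
(S + Z(-55)) + (942 - 1*(-202)) = (-2006/3 - 28) + (942 - 1*(-202)) = -2090/3 + (942 + 202) = -2090/3 + 1144 = 1342/3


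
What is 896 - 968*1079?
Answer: -1043576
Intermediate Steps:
896 - 968*1079 = 896 - 1044472 = -1043576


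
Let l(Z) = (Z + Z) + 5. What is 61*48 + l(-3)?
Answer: 2927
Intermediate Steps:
l(Z) = 5 + 2*Z (l(Z) = 2*Z + 5 = 5 + 2*Z)
61*48 + l(-3) = 61*48 + (5 + 2*(-3)) = 2928 + (5 - 6) = 2928 - 1 = 2927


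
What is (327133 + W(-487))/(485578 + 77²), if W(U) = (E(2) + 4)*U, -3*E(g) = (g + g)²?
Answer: 983347/1474521 ≈ 0.66689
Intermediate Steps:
E(g) = -4*g²/3 (E(g) = -(g + g)²/3 = -4*g²/3)
W(U) = -4*U/3 (W(U) = (-4/3*2² + 4)*U = (-4/3*4 + 4)*U = (-16/3 + 4)*U = -4*U/3)
(327133 + W(-487))/(485578 + 77²) = (327133 - 4/3*(-487))/(485578 + 77²) = (327133 + 1948/3)/(485578 + 5929) = (983347/3)/491507 = (983347/3)*(1/491507) = 983347/1474521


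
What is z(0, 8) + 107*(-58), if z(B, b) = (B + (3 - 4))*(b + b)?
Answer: -6222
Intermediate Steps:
z(B, b) = 2*b*(-1 + B) (z(B, b) = (B - 1)*(2*b) = (-1 + B)*(2*b) = 2*b*(-1 + B))
z(0, 8) + 107*(-58) = 2*8*(-1 + 0) + 107*(-58) = 2*8*(-1) - 6206 = -16 - 6206 = -6222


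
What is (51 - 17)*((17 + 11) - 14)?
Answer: 476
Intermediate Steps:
(51 - 17)*((17 + 11) - 14) = 34*(28 - 14) = 34*14 = 476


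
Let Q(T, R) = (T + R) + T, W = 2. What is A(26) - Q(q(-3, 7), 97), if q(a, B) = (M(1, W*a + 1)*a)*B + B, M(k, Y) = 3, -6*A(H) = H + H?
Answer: 19/3 ≈ 6.3333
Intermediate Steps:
A(H) = -H/3 (A(H) = -(H + H)/6 = -H/3)
q(a, B) = B + 3*B*a (q(a, B) = (3*a)*B + B = 3*B*a + B = B + 3*B*a)
Q(T, R) = R + 2*T (Q(T, R) = (R + T) + T = R + 2*T)
A(26) - Q(q(-3, 7), 97) = -⅓*26 - (97 + 2*(7*(1 + 3*(-3)))) = -26/3 - (97 + 2*(7*(1 - 9))) = -26/3 - (97 + 2*(7*(-8))) = -26/3 - (97 + 2*(-56)) = -26/3 - (97 - 112) = -26/3 - 1*(-15) = -26/3 + 15 = 19/3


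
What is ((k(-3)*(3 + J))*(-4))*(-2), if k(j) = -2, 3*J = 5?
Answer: -224/3 ≈ -74.667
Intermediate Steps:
J = 5/3 (J = (1/3)*5 = 5/3 ≈ 1.6667)
((k(-3)*(3 + J))*(-4))*(-2) = (-2*(3 + 5/3)*(-4))*(-2) = (-2*14/3*(-4))*(-2) = -28/3*(-4)*(-2) = (112/3)*(-2) = -224/3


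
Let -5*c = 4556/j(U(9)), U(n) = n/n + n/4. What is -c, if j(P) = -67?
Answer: -68/5 ≈ -13.600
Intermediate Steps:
U(n) = 1 + n/4 (U(n) = 1 + n*(1/4) = 1 + n/4)
c = 68/5 (c = -4556/(5*(-67)) = -4556*(-1)/(5*67) = -1/5*(-68) = 68/5 ≈ 13.600)
-c = -1*68/5 = -68/5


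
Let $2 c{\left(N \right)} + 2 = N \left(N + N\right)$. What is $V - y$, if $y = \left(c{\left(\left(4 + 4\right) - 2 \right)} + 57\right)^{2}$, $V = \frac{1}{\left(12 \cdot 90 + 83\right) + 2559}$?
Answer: $- \frac{31503007}{3722} \approx -8464.0$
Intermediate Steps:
$c{\left(N \right)} = -1 + N^{2}$ ($c{\left(N \right)} = -1 + \frac{N \left(N + N\right)}{2} = -1 + \frac{N 2 N}{2} = -1 + \frac{2 N^{2}}{2} = -1 + N^{2}$)
$V = \frac{1}{3722}$ ($V = \frac{1}{\left(1080 + 83\right) + 2559} = \frac{1}{1163 + 2559} = \frac{1}{3722} \approx 0.00026867$)
$y = 8464$ ($y = \left(\left(-1 + \left(\left(4 + 4\right) - 2\right)^{2}\right) + 57\right)^{2} = \left(\left(-1 + \left(8 - 2\right)^{2}\right) + 57\right)^{2} = \left(\left(-1 + 6^{2}\right) + 57\right)^{2} = \left(\left(-1 + 36\right) + 57\right)^{2} = \left(35 + 57\right)^{2} = 92^{2} = 8464$)
$V - y = \frac{1}{3722} - 8464 = - \frac{31503007}{3722}$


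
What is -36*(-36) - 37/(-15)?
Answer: 19477/15 ≈ 1298.5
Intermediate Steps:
-36*(-36) - 37/(-15) = 1296 - 37*(-1/15) = 1296 + 37/15 = 19477/15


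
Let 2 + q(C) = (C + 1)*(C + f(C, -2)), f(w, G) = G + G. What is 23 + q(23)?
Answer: 477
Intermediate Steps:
f(w, G) = 2*G
q(C) = -2 + (1 + C)*(-4 + C) (q(C) = -2 + (C + 1)*(C + 2*(-2)) = -2 + (1 + C)*(C - 4) = -2 + (1 + C)*(-4 + C))
23 + q(23) = 23 + (-6 + 23² - 3*23) = 23 + (-6 + 529 - 69) = 23 + 454 = 477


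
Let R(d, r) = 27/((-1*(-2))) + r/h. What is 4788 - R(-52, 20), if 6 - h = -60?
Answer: 315097/66 ≈ 4774.2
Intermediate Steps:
h = 66 (h = 6 - 1*(-60) = 6 + 60 = 66)
R(d, r) = 27/2 + r/66 (R(d, r) = 27/((-1*(-2))) + r/66 = 27/2 + r*(1/66) = 27*(½) + r/66 = 27/2 + r/66)
4788 - R(-52, 20) = 4788 - (27/2 + (1/66)*20) = 4788 - (27/2 + 10/33) = 4788 - 1*911/66 = 4788 - 911/66 = 315097/66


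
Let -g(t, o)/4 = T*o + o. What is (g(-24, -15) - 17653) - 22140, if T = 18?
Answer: -38653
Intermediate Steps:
g(t, o) = -76*o (g(t, o) = -4*(18*o + o) = -76*o)
(g(-24, -15) - 17653) - 22140 = (-76*(-15) - 17653) - 22140 = (1140 - 17653) - 22140 = -16513 - 22140 = -38653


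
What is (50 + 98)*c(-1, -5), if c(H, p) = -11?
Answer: -1628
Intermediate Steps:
(50 + 98)*c(-1, -5) = (50 + 98)*(-11) = 148*(-11) = -1628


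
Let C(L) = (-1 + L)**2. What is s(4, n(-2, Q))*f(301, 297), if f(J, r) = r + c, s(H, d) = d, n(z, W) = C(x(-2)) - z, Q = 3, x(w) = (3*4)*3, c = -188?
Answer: 133743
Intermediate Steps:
x(w) = 36 (x(w) = 12*3 = 36)
n(z, W) = 1225 - z (n(z, W) = (-1 + 36)**2 - z = 35**2 - z = 1225 - z)
f(J, r) = -188 + r (f(J, r) = r - 188 = -188 + r)
s(4, n(-2, Q))*f(301, 297) = (1225 - 1*(-2))*(-188 + 297) = (1225 + 2)*109 = 1227*109 = 133743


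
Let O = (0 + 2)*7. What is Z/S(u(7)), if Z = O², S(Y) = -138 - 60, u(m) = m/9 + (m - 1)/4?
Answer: -98/99 ≈ -0.98990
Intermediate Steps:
O = 14 (O = 2*7 = 14)
u(m) = -¼ + 13*m/36 (u(m) = m*(⅑) + (-1 + m)*(¼) = m/9 + (-¼ + m/4) = -¼ + 13*m/36)
S(Y) = -198
Z = 196 (Z = 14² = 196)
Z/S(u(7)) = 196/(-198) = 196*(-1/198) = -98/99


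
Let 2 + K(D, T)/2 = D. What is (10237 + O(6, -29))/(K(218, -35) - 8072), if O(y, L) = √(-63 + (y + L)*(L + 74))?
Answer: -10237/7640 - 3*I*√122/7640 ≈ -1.3399 - 0.0043372*I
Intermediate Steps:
K(D, T) = -4 + 2*D
O(y, L) = √(-63 + (74 + L)*(L + y)) (O(y, L) = √(-63 + (L + y)*(74 + L)) = √(-63 + (74 + L)*(L + y)))
(10237 + O(6, -29))/(K(218, -35) - 8072) = (10237 + √(-63 + (-29)² + 74*(-29) + 74*6 - 29*6))/((-4 + 2*218) - 8072) = (10237 + √(-63 + 841 - 2146 + 444 - 174))/((-4 + 436) - 8072) = (10237 + √(-1098))/(432 - 8072) = (10237 + 3*I*√122)/(-7640) = (10237 + 3*I*√122)*(-1/7640) = -10237/7640 - 3*I*√122/7640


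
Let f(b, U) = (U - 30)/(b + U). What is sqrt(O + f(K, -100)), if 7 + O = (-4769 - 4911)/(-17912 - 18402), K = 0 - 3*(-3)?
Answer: I*sqrt(85695611057)/127099 ≈ 2.3032*I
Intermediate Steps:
K = 9 (K = 0 + 9 = 9)
f(b, U) = (-30 + U)/(U + b)
O = -122259/18157 (O = -7 + (-4769 - 4911)/(-17912 - 18402) = -7 - 9680/(-36314) = -7 - 9680*(-1/36314) = -7 + 4840/18157 = -122259/18157 ≈ -6.7334)
sqrt(O + f(K, -100)) = sqrt(-122259/18157 + (-30 - 100)/(-100 + 9)) = sqrt(-122259/18157 - 130/(-91)) = sqrt(-122259/18157 - 1/91*(-130)) = sqrt(-122259/18157 + 10/7) = sqrt(-674243/127099) = I*sqrt(85695611057)/127099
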